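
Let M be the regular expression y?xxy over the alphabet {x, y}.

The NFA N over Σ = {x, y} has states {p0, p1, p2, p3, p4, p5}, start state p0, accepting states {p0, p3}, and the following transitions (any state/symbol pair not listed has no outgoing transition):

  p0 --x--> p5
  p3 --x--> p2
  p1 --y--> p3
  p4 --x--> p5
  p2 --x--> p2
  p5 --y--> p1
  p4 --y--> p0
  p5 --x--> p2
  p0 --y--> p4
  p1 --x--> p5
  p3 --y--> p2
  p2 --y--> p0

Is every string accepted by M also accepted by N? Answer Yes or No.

Converting the expression M to a DFA (subset construction, then merging equivalent states) gives the minimal DFA with states {m0, m1, m2, m3, m4, m5}, start state m0, accepting states {m5} and transitions m0: x→m1, y→m2; m1: x→m3, y→m4; m2: x→m1, y→m4; m3: x→m4, y→m5; m4: x→m4, y→m4; m5: x→m4, y→m4.
Exploring the product automaton M × N from the start pair (m0, p0), following both machines on each input symbol, reaches 11 state pairs: (m0, p0), (m1, p5), (m2, p4), (m3, p2), (m4, p1), (m4, p0), (m4, p2), (m5, p0), (m4, p5), (m4, p3), (m4, p4).
M accepts in {m5} and N accepts in {p0, p3}. The reachable pairs whose M-component is accepting are (m5, p0); in each of them the N-component is accepting too, so the product for L(M) \ L(N) (M-component accepting, N-component rejecting) has no reachable accepting pair and the difference is empty.
Hence every string in L(M) is also in L(N).

Yes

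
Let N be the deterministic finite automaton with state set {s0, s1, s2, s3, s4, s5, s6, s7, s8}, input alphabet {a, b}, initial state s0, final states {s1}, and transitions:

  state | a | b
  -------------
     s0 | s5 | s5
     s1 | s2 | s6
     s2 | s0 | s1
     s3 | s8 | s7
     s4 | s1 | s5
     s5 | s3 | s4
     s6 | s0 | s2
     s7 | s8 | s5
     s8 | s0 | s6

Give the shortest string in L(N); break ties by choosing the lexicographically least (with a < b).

aba

A breadth-first search from s0 reaches an accepting state first via the path s0 → s5 → s4 → s1 on input aba.
No string of length < 3 is accepted (BFS exhausts all shorter strings without reaching an accepting state), and aba is the lexicographically least accepting string of length 3.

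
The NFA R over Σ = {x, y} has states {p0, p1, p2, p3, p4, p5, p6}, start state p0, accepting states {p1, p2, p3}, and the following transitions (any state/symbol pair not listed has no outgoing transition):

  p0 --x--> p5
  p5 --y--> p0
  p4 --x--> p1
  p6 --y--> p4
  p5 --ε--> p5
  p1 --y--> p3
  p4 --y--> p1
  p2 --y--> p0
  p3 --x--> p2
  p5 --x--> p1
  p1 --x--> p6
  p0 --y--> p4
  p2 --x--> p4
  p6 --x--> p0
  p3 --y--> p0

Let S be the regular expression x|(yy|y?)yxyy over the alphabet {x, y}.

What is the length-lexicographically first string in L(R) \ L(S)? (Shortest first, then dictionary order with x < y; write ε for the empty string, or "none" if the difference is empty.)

The string xx is accepted by R but not by S.
No shorter string lies in the difference, and xx is the lexicographically first length-2 string in L(R) \ L(S).

xx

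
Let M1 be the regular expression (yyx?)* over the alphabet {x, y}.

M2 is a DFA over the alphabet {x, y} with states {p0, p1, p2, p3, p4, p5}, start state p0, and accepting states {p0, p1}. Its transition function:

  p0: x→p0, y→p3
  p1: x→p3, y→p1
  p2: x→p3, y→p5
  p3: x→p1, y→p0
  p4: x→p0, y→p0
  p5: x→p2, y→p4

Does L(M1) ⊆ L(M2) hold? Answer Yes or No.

Converting the expression M1 to a DFA (subset construction, then merging equivalent states) gives the minimal DFA with states {r0, r1, r2, r3}, start state r0, accepting states {r0, r3} and transitions r0: x→r1, y→r2; r1: x→r1, y→r1; r2: x→r1, y→r3; r3: x→r0, y→r2.
Exploring the product automaton M1 × M2 from the start pair (r0, p0), following both machines on each input symbol, reaches 6 state pairs: (r0, p0), (r1, p0), (r2, p3), (r1, p3), (r1, p1), (r3, p0).
M1 accepts in {r0, r3} and M2 accepts in {p0, p1}. The reachable pairs whose M1-component is accepting are (r0, p0), (r3, p0); in each of them the M2-component is accepting too, so the product for L(M1) \ L(M2) (M1-component accepting, M2-component rejecting) has no reachable accepting pair and the difference is empty.
Hence every string in L(M1) is also in L(M2).

Yes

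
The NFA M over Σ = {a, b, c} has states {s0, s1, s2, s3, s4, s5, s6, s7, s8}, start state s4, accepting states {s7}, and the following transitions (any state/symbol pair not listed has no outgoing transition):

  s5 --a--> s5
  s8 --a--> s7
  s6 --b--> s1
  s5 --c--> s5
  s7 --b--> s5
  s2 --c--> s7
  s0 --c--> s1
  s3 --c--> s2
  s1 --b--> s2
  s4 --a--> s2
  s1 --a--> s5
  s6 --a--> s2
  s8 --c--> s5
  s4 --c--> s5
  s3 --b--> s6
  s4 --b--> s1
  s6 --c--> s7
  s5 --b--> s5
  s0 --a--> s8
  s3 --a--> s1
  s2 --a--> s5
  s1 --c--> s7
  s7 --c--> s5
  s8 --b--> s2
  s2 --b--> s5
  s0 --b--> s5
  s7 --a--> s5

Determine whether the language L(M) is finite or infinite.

finite

The useful states (reachable from s4 and able to reach an accepting state) are {s1, s2, s4, s7}.
Restricted to these states the transition graph has no cycle, so every accepting path has bounded length and L is finite.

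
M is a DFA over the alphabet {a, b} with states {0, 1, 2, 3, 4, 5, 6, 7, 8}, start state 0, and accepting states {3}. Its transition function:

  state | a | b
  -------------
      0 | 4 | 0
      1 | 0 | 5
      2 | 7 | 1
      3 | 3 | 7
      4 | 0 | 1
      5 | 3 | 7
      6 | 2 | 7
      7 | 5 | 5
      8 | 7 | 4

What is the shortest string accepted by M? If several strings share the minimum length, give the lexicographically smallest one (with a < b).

A breadth-first search from 0 reaches an accepting state first via the path 0 → 4 → 1 → 5 → 3 on input abba.
No string of length < 4 is accepted (BFS exhausts all shorter strings without reaching an accepting state), and abba is the lexicographically least accepting string of length 4.

abba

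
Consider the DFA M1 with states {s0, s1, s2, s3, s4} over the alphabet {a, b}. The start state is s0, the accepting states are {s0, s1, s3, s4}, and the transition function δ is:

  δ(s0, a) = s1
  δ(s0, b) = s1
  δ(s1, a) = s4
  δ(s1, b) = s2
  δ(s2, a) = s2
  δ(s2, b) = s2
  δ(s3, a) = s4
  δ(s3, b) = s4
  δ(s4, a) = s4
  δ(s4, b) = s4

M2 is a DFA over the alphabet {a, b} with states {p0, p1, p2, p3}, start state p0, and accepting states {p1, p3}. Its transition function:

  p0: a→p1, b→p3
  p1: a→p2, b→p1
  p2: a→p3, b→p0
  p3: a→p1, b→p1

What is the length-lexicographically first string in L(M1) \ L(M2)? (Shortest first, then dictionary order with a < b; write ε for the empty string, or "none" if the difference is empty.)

The empty string ε is accepted by M1 but not by M2.
Since ε is the unique shortest string, it is the required witness.

ε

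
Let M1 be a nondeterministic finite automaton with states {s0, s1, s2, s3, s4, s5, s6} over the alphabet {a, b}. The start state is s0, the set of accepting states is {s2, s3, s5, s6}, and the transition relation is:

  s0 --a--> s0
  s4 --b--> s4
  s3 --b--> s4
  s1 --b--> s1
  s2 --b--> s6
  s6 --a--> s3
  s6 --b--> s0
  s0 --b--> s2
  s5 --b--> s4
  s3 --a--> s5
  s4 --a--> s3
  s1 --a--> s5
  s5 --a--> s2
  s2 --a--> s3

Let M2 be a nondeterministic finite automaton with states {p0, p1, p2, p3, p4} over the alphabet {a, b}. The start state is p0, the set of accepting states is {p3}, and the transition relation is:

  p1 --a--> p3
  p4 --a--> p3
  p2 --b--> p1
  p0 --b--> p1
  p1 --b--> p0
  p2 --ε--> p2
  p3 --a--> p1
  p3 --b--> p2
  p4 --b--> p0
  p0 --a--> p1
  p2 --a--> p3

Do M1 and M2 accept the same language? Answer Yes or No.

No

The string b is accepted by M1 but rejected by M2.
So L(M1) ≠ L(M2).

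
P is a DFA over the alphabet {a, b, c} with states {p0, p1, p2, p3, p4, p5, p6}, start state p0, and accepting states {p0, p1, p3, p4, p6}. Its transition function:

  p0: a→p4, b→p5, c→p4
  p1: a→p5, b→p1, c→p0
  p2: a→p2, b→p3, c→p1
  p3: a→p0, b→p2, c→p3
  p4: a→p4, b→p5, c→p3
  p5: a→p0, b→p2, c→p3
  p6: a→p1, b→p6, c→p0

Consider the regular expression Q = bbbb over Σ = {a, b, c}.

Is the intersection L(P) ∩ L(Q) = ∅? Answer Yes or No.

Yes

Converting the expression Q to a DFA (subset construction, then merging equivalent states) gives the minimal DFA with states {q0, q1, q2, q3, q4, q5}, start state q0, accepting states {q5} and transitions q0: a→q1, b→q2, c→q1; q1: a→q1, b→q1, c→q1; q2: a→q1, b→q3, c→q1; q3: a→q1, b→q4, c→q1; q4: a→q1, b→q5, c→q1; q5: a→q1, b→q1, c→q1.
Exploring the product automaton P × Q from the start pair (p0, q0), following both machines on each input symbol, reaches 11 state pairs: (p0, q0), (p4, q1), (p5, q2), (p5, q1), (p3, q1), (p0, q1), (p2, q3), (p2, q1), (p3, q4), (p1, q1), (p2, q5).
P accepts in {p0, p1, p3, p4, p6} and Q accepts in {q5}; no reachable pair has both components accepting, so no string drives both machines to acceptance simultaneously and L(P) ∩ L(Q) = ∅.
So no string is accepted by both, and the intersection is empty.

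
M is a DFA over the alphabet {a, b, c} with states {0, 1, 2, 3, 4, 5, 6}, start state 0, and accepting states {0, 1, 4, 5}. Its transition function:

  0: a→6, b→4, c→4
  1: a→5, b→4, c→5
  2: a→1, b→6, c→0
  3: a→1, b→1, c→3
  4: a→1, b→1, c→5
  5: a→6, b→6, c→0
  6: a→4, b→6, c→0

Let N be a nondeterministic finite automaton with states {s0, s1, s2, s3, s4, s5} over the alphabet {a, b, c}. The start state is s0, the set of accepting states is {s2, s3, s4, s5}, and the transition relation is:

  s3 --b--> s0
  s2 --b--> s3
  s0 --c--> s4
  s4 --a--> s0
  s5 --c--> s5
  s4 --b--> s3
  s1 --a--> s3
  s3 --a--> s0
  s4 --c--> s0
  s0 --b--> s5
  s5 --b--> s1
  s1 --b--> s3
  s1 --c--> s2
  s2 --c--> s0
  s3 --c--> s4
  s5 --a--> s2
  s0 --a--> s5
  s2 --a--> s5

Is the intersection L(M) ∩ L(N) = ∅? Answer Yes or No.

No

The string b is accepted by both M and N.
Hence L(M) ∩ L(N) ≠ ∅.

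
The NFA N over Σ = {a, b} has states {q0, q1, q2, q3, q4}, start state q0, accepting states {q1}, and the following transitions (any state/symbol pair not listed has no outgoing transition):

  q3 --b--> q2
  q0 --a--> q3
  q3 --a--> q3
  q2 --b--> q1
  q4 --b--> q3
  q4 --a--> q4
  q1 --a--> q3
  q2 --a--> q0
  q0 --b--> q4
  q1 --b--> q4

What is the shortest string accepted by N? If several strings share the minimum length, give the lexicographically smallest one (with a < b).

abb

A breadth-first search from q0 reaches an accepting state first via the path q0 → q3 → q2 → q1 on input abb.
No string of length < 3 is accepted (BFS exhausts all shorter strings without reaching an accepting state), and abb is the lexicographically least accepting string of length 3.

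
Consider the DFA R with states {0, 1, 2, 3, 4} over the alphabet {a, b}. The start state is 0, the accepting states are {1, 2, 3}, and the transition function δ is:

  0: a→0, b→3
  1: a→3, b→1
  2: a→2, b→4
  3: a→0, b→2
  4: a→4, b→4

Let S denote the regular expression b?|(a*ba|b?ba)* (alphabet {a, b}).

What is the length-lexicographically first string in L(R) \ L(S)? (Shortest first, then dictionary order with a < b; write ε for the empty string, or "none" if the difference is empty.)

The string ab is accepted by R but not by S.
No shorter string lies in the difference, and ab is the lexicographically first length-2 string in L(R) \ L(S).

ab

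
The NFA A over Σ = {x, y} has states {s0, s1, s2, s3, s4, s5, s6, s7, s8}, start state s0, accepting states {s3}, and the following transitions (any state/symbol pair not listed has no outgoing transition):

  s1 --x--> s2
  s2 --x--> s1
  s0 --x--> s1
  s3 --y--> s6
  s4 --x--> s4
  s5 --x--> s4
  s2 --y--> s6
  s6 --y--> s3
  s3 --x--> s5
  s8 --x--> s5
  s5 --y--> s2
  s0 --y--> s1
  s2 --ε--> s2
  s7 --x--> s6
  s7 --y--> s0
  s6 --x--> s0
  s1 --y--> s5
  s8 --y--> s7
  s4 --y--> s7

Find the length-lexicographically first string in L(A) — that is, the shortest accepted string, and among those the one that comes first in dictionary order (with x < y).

xxyy

A breadth-first search from s0 reaches an accepting state first via the path s0 → s1 → s2 → s6 → s3 on input xxyy.
No string of length < 4 is accepted (BFS exhausts all shorter strings without reaching an accepting state), and xxyy is the lexicographically least accepting string of length 4.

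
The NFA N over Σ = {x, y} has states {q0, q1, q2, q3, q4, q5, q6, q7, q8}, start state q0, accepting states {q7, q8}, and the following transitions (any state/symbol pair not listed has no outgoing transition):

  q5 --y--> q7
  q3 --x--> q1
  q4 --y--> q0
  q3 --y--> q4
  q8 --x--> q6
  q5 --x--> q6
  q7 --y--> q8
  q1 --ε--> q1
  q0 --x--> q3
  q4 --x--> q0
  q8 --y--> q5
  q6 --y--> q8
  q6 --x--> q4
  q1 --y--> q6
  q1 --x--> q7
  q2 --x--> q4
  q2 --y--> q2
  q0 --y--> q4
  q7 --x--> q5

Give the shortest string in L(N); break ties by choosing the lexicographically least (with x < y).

A breadth-first search from q0 reaches an accepting state first via the path q0 → q3 → q1 → q7 on input xxx.
No string of length < 3 is accepted (BFS exhausts all shorter strings without reaching an accepting state), and xxx is the lexicographically least accepting string of length 3.

xxx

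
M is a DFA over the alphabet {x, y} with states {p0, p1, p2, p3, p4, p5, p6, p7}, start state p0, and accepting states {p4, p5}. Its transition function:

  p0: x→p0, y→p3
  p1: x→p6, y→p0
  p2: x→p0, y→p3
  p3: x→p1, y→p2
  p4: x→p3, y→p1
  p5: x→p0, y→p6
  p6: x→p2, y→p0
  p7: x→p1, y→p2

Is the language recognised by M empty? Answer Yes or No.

Yes

The states reachable from the start state are {p0, p1, p2, p3, p6}.
None of the accepting states {p4, p5} is reachable, so no string is accepted and L(M) = ∅.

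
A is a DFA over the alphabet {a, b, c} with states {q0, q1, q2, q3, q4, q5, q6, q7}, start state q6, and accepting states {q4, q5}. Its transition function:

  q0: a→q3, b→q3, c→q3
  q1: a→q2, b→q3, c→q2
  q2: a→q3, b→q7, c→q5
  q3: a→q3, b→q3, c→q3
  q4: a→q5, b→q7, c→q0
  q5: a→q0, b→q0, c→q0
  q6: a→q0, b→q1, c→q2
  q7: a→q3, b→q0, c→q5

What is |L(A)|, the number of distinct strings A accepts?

6

The useful subgraph on states {q1, q2, q5, q6, q7} is acyclic, so L(A) is finite; the longest accepting path visits 5 useful states, giving maximum string length 4.
Counting accepting paths from q6 by length: 1 of length 2, 3 of length 3, 2 of length 4. Total 6.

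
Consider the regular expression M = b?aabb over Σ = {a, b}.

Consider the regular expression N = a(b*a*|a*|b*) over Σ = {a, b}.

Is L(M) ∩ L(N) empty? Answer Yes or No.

Converting the expression M to a DFA (subset construction, then merging equivalent states) gives the minimal DFA with states {m0, m1, m2, m3, m4, m5, m6}, start state m0, accepting states {m6} and transitions m0: a→m1, b→m2; m1: a→m3, b→m4; m2: a→m1, b→m4; m3: a→m4, b→m5; m4: a→m4, b→m4; m5: a→m4, b→m6; m6: a→m4, b→m4.
Converting the expression N to a DFA (subset construction, then merging equivalent states) gives the minimal DFA with states {n0, n1, n2, n3}, start state n0, accepting states {n1, n3} and transitions n0: a→n1, b→n2; n1: a→n3, b→n1; n2: a→n2, b→n2; n3: a→n3, b→n2.
Exploring the product automaton M × N from the start pair (m0, n0), following both machines on each input symbol, reaches 11 state pairs: (m0, n0), (m1, n1), (m2, n2), (m3, n3), (m4, n1), (m1, n2), (m4, n2), (m4, n3), (m5, n2), (m3, n2), (m6, n2).
M accepts in {m6} and N accepts in {n1, n3}; no reachable pair has both components accepting, so no string drives both machines to acceptance simultaneously and L(M) ∩ L(N) = ∅.
So no string is accepted by both, and the intersection is empty.

Yes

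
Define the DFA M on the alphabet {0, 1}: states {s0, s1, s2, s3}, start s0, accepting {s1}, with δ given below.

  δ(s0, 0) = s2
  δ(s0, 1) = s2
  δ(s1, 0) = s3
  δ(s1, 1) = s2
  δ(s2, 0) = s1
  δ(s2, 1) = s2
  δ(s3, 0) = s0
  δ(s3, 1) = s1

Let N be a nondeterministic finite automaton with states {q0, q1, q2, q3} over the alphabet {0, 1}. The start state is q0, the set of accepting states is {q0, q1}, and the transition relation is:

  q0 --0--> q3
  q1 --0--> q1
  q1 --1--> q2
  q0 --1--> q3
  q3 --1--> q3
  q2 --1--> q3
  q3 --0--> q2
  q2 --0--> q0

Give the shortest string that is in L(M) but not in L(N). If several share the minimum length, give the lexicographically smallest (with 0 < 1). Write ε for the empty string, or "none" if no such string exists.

00

The string 00 is accepted by M but not by N.
No shorter string lies in the difference, and 00 is the lexicographically first length-2 string in L(M) \ L(N).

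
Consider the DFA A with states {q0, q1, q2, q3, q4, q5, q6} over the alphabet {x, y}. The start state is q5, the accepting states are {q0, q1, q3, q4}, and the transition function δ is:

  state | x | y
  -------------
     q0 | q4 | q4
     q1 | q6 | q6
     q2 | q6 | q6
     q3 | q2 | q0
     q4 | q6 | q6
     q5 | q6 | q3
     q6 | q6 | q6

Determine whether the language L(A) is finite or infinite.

The useful states (reachable from q5 and able to reach an accepting state) are {q0, q3, q4, q5}.
Restricted to these states the transition graph has no cycle, so every accepting path has bounded length and L is finite.

finite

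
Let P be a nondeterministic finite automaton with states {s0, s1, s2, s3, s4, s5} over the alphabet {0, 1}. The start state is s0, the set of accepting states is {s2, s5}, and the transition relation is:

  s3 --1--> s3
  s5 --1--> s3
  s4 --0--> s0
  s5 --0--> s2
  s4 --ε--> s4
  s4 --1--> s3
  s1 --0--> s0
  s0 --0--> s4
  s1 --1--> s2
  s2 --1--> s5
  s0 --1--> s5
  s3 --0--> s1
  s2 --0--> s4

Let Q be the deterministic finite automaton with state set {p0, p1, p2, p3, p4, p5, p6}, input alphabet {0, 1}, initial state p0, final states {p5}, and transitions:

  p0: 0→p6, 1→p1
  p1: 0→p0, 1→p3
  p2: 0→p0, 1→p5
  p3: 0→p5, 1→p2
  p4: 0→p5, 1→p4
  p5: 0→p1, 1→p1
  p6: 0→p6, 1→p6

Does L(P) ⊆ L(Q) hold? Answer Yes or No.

The string 1 is in L(P) but not in L(Q).
So L(P) ⊄ L(Q).

No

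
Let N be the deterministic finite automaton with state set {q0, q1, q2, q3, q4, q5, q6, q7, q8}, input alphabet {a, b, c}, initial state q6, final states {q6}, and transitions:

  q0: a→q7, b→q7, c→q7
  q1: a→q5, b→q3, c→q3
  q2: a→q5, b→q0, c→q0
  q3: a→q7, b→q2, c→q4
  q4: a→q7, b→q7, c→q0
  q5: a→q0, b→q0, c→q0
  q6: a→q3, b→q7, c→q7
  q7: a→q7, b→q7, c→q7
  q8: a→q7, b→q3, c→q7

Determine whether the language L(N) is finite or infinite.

The useful states (reachable from q6 and able to reach an accepting state) are {q6}.
Restricted to these states the transition graph has no cycle, so every accepting path has bounded length and L is finite.

finite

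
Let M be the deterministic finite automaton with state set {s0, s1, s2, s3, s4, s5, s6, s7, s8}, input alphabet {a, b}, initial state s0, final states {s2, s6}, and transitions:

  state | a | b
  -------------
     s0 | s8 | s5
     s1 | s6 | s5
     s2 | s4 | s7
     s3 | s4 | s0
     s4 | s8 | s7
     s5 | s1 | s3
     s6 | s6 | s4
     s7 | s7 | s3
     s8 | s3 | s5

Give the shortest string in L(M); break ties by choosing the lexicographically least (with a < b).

A breadth-first search from s0 reaches an accepting state first via the path s0 → s5 → s1 → s6 on input baa.
No string of length < 3 is accepted (BFS exhausts all shorter strings without reaching an accepting state), and baa is the lexicographically least accepting string of length 3.

baa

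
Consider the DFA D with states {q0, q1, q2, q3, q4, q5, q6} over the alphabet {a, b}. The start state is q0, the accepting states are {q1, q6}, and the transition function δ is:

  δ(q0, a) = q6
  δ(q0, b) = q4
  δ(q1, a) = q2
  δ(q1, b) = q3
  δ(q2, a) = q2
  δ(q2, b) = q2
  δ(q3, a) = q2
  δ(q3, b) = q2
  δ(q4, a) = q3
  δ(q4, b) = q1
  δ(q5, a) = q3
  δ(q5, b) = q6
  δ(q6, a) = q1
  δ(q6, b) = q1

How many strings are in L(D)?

The useful subgraph on states {q0, q1, q4, q6} is acyclic, so L(D) is finite; the longest accepting path visits 3 useful states, giving maximum string length 2.
Counting accepting paths from q0 by length: 1 of length 1, 3 of length 2. Total 4.

4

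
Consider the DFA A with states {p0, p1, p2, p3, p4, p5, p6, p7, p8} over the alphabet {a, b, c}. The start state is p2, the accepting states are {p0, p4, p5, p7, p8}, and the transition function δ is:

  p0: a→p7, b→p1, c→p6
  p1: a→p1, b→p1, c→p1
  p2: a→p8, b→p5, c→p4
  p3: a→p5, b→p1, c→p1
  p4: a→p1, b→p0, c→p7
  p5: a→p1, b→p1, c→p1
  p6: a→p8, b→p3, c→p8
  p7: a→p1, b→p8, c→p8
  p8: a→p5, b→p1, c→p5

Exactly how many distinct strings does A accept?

27

The useful subgraph on states {p0, p2, p3, p4, p5, p6, p7, p8} is acyclic, so L(A) is finite; the longest accepting path visits 6 useful states, giving maximum string length 5.
Counting accepting paths from p2 by length: 3 of length 1, 4 of length 2, 3 of length 3, 8 of length 4, 9 of length 5. Total 27.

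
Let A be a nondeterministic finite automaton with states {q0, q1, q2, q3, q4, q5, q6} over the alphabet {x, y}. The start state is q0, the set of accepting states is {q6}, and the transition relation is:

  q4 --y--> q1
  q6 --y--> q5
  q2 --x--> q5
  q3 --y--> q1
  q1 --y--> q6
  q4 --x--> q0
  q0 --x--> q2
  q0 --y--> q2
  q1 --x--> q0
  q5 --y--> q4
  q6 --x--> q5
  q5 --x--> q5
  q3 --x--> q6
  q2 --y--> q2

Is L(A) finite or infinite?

infinite

State q2 is reachable from the start and can reach an accepting state, and it lies on the cycle q2 → q2.
Traversing that cycle any number of times yields accepted strings of unbounded length, so the language is infinite.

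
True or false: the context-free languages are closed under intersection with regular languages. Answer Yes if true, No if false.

Yes

Run a PDA for the context-free language and a DFA for the regular one in parallel (product of finite controls, the PDA's stack unchanged, the DFA advancing only on input moves); the product PDA accepts exactly the intersection. (Intersection of two CFLs, by contrast, can fail to be context-free.)
So the context-free languages are closed under intersection with a regular language.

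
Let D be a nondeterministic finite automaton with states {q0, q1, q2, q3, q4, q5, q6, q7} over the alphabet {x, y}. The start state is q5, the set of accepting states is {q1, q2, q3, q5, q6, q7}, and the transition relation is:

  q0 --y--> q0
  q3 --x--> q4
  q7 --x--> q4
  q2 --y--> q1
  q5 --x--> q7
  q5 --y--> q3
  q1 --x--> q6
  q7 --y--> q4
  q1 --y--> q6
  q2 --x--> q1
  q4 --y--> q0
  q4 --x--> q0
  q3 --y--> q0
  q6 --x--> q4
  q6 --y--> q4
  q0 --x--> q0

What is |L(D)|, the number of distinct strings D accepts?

3

The useful subgraph on states {q3, q5, q7} is acyclic, so L(D) is finite; the longest accepting path visits 2 useful states, giving maximum string length 1.
Counting accepting paths from q5 by length: 1 of length 0, 2 of length 1. Total 3.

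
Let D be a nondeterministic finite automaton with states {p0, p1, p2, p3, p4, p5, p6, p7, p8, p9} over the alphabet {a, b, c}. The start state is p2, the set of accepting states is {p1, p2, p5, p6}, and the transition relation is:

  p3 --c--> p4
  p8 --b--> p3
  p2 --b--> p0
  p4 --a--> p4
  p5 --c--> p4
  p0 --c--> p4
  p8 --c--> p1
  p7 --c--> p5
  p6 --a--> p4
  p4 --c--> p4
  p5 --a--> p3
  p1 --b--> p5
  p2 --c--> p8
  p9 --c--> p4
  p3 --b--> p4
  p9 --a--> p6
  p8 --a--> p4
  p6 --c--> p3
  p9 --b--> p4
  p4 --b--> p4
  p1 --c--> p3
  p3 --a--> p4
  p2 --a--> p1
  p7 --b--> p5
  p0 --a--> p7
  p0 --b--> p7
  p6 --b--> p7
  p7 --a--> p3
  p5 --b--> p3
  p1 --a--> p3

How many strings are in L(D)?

9

The useful subgraph on states {p0, p1, p2, p5, p7, p8} is acyclic, so L(D) is finite; the longest accepting path visits 4 useful states, giving maximum string length 3.
Counting accepting paths from p2 by length: 1 of length 0, 1 of length 1, 2 of length 2, 5 of length 3. Total 9.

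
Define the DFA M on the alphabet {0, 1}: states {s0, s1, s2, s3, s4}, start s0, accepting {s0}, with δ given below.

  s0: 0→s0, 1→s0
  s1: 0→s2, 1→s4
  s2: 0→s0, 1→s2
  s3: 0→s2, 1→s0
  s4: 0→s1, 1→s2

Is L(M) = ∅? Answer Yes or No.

The empty string ε is accepted: the run s0 ends in the accepting state s0.
Since at least one string is accepted, L(M) is not empty.

No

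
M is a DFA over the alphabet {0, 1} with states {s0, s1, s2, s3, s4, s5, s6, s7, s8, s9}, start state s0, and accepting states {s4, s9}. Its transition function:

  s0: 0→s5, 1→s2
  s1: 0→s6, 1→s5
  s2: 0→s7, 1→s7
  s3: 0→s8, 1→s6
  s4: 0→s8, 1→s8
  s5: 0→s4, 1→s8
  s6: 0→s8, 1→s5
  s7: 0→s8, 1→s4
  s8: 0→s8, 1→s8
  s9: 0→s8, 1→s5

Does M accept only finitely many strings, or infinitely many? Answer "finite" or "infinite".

finite

The useful states (reachable from s0 and able to reach an accepting state) are {s0, s2, s4, s5, s7}.
Restricted to these states the transition graph has no cycle, so every accepting path has bounded length and L is finite.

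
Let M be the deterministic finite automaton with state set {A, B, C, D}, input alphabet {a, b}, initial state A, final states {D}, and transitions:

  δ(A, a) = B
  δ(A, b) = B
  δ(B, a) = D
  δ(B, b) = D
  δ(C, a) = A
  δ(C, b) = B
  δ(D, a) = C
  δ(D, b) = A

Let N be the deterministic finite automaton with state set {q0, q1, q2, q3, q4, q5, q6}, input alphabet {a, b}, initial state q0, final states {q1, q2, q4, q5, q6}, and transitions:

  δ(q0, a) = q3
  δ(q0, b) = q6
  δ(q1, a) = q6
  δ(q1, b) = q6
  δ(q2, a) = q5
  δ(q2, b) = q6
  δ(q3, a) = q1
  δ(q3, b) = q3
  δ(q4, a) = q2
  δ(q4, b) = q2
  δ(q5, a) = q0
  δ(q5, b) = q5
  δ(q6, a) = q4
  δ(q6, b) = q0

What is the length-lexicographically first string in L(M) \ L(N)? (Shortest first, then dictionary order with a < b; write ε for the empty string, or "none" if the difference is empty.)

ab

The string ab is accepted by M but not by N.
No shorter string lies in the difference, and ab is the lexicographically first length-2 string in L(M) \ L(N).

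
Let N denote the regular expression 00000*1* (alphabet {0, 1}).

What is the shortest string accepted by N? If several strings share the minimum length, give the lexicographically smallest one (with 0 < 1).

By inspection of the expression, no string of length less than 4 matches, and 0000 is the lexicographically first match of length 4.

0000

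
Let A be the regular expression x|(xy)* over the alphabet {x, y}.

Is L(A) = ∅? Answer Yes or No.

No

The empty string ε matches the expression, so it belongs to L(A).
Since L(A) contains at least one string, it is not empty.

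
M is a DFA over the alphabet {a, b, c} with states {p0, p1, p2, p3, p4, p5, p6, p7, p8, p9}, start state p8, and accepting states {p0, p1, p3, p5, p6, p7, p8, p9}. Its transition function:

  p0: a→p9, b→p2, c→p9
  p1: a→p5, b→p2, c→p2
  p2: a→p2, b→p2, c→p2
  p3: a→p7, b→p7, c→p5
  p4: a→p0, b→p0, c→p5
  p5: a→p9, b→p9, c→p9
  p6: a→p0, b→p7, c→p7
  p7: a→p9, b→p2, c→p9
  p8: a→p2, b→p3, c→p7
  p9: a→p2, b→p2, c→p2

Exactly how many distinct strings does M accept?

The useful subgraph on states {p3, p5, p7, p8, p9} is acyclic, so L(M) is finite; the longest accepting path visits 4 useful states, giving maximum string length 3.
Counting accepting paths from p8 by length: 1 of length 0, 2 of length 1, 5 of length 2, 7 of length 3. Total 15.

15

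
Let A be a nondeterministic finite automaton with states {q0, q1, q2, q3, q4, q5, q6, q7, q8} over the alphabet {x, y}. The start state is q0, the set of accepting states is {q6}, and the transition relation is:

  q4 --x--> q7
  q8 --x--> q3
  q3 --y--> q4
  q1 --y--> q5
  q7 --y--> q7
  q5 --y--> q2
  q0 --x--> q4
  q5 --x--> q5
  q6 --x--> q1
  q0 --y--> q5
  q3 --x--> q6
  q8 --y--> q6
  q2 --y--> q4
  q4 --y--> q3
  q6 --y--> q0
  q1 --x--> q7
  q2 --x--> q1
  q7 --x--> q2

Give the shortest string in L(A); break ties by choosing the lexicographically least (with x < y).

A breadth-first search from q0 reaches an accepting state first via the path q0 → q4 → q3 → q6 on input xyx.
No string of length < 3 is accepted (BFS exhausts all shorter strings without reaching an accepting state), and xyx is the lexicographically least accepting string of length 3.

xyx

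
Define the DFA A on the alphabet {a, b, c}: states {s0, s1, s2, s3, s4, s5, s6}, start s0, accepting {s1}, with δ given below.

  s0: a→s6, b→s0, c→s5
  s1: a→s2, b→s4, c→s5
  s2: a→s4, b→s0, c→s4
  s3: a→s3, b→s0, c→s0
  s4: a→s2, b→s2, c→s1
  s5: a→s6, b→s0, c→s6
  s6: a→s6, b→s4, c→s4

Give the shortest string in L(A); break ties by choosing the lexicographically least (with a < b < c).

abc

A breadth-first search from s0 reaches an accepting state first via the path s0 → s6 → s4 → s1 on input abc.
No string of length < 3 is accepted (BFS exhausts all shorter strings without reaching an accepting state), and abc is the lexicographically least accepting string of length 3.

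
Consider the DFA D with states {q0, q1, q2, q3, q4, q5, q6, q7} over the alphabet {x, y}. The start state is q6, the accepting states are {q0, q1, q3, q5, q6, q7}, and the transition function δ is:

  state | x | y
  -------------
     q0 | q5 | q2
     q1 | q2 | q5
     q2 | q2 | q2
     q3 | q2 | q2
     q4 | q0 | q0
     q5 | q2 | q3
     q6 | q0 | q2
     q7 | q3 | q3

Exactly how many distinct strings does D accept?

4

The useful subgraph on states {q0, q3, q5, q6} is acyclic, so L(D) is finite; the longest accepting path visits 4 useful states, giving maximum string length 3.
Counting accepting paths from q6 by length: 1 of length 0, 1 of length 1, 1 of length 2, 1 of length 3. Total 4.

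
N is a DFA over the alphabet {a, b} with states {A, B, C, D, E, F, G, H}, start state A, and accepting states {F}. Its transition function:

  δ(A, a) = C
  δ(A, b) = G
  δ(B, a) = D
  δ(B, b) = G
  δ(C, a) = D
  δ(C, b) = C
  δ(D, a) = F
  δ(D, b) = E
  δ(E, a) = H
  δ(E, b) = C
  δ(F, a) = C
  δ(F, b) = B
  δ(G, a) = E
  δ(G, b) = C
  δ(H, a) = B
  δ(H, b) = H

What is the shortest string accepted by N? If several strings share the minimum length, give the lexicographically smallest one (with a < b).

A breadth-first search from A reaches an accepting state first via the path A → C → D → F on input aaa.
No string of length < 3 is accepted (BFS exhausts all shorter strings without reaching an accepting state), and aaa is the lexicographically least accepting string of length 3.

aaa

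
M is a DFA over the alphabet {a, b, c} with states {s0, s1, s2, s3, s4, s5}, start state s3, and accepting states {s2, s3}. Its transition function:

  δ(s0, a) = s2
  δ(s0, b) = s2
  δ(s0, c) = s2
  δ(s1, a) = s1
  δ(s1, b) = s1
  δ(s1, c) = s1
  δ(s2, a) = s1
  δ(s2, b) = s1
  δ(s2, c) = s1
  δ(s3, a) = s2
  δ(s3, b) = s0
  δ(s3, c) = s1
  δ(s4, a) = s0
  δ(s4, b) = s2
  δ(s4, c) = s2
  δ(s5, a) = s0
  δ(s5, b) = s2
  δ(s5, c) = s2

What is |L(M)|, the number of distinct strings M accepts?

The useful subgraph on states {s0, s2, s3} is acyclic, so L(M) is finite; the longest accepting path visits 3 useful states, giving maximum string length 2.
Counting accepting paths from s3 by length: 1 of length 0, 1 of length 1, 3 of length 2. Total 5.

5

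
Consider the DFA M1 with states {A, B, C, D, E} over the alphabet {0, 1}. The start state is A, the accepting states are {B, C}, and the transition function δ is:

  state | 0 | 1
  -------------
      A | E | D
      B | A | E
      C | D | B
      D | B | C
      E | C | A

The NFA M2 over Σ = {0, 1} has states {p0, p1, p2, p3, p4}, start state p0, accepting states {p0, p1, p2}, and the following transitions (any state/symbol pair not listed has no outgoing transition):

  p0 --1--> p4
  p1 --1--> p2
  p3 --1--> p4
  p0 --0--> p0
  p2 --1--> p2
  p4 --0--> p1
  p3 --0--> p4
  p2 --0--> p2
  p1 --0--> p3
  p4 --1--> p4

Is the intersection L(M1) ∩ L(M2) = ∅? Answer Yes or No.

The string 00 is accepted by both M1 and M2.
Hence L(M1) ∩ L(M2) ≠ ∅.

No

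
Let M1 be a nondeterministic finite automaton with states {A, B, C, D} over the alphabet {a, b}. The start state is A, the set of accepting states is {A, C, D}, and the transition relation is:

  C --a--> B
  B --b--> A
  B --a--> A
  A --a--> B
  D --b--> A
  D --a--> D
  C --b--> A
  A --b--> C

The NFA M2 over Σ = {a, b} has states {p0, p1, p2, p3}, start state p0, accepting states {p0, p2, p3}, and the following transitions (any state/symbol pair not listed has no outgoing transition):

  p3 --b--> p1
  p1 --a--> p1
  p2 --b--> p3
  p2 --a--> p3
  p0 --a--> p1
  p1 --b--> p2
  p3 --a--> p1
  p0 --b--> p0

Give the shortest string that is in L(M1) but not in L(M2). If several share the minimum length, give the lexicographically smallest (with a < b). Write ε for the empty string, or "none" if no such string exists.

The string aa is accepted by M1 but not by M2.
No shorter string lies in the difference, and aa is the lexicographically first length-2 string in L(M1) \ L(M2).

aa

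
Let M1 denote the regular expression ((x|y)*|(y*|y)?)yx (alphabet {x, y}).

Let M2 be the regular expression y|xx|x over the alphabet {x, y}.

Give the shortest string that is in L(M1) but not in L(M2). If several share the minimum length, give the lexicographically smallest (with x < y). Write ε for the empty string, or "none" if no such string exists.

yx

The string yx is accepted by M1 but not by M2.
No shorter string lies in the difference, and yx is the lexicographically first length-2 string in L(M1) \ L(M2).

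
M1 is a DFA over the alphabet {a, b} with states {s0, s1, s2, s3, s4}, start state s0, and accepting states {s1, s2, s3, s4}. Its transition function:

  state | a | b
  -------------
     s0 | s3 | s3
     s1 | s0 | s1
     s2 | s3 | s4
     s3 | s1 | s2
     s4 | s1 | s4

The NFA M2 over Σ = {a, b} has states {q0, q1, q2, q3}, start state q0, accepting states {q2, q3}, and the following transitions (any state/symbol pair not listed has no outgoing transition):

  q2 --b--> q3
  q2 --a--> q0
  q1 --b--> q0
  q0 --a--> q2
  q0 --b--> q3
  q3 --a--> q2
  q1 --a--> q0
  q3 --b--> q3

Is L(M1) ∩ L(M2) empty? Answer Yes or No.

No

The string a is accepted by both M1 and M2.
Hence L(M1) ∩ L(M2) ≠ ∅.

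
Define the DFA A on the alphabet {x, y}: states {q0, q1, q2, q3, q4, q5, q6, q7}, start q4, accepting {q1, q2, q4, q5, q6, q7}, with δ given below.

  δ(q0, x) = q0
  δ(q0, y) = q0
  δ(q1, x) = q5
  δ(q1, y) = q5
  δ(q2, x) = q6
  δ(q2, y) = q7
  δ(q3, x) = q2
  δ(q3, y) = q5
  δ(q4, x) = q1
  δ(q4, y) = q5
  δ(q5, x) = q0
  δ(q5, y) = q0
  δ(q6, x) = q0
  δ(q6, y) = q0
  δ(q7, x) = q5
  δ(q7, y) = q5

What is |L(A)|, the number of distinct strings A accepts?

5

The useful subgraph on states {q1, q4, q5} is acyclic, so L(A) is finite; the longest accepting path visits 3 useful states, giving maximum string length 2.
Counting accepting paths from q4 by length: 1 of length 0, 2 of length 1, 2 of length 2. Total 5.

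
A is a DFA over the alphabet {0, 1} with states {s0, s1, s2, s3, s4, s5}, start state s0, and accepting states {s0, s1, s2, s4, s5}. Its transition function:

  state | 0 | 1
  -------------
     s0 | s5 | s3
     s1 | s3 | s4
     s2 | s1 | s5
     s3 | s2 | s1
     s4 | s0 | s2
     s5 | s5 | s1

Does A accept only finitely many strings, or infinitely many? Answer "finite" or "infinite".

State s3 is reachable from the start and can reach an accepting state, and it lies on the cycle s3 → s1 → s3.
Traversing that cycle any number of times yields accepted strings of unbounded length, so the language is infinite.

infinite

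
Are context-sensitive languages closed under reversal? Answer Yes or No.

Reversing both sides of every production of a noncontracting (context-sensitive) grammar gives another noncontracting grammar, and it generates Lᴿ; equivalently an LBA can reverse its tape in place and then run the machine for L.
So the context-sensitive languages are closed under reversal.

Yes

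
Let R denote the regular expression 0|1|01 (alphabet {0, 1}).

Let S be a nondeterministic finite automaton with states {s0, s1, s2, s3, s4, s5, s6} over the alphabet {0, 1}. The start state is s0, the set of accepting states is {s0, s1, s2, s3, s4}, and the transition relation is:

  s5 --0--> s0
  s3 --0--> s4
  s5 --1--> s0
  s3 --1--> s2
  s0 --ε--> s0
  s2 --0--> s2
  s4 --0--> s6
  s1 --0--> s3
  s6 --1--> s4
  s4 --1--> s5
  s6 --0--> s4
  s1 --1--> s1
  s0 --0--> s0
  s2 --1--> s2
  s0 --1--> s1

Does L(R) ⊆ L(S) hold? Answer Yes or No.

Yes

Converting the expression R to a DFA (subset construction, then merging equivalent states) gives the minimal DFA with states {r0, r1, r2, r3}, start state r0, accepting states {r1, r2} and transitions r0: 0→r1, 1→r2; r1: 0→r3, 1→r2; r2: 0→r3, 1→r3; r3: 0→r3, 1→r3.
Exploring the product automaton R × S from the start pair (r0, s0), following both machines on each input symbol, reaches 10 state pairs: (r0, s0), (r1, s0), (r2, s1), (r3, s0), (r3, s3), (r3, s1), (r3, s4), (r3, s2), (r3, s6), (r3, s5).
R accepts in {r1, r2} and S accepts in {s0, s1, s2, s3, s4}. The reachable pairs whose R-component is accepting are (r1, s0), (r2, s1); in each of them the S-component is accepting too, so the product for L(R) \ L(S) (R-component accepting, S-component rejecting) has no reachable accepting pair and the difference is empty.
Hence every string in L(R) is also in L(S).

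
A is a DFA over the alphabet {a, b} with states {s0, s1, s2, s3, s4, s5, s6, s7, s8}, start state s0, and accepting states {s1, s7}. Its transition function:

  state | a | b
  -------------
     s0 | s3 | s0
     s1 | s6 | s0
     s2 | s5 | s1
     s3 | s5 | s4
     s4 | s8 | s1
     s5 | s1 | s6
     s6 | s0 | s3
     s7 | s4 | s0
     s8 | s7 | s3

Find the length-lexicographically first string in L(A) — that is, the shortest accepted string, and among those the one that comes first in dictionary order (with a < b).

aaa

A breadth-first search from s0 reaches an accepting state first via the path s0 → s3 → s5 → s1 on input aaa.
No string of length < 3 is accepted (BFS exhausts all shorter strings without reaching an accepting state), and aaa is the lexicographically least accepting string of length 3.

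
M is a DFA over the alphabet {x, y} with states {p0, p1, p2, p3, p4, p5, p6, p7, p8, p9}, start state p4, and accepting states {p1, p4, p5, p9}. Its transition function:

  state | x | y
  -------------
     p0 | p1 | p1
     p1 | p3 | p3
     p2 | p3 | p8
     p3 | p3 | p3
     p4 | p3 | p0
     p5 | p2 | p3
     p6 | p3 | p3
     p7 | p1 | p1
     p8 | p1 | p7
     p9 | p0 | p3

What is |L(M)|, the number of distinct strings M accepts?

3

The useful subgraph on states {p0, p1, p4} is acyclic, so L(M) is finite; the longest accepting path visits 3 useful states, giving maximum string length 2.
Counting accepting paths from p4 by length: 1 of length 0, 2 of length 2. Total 3.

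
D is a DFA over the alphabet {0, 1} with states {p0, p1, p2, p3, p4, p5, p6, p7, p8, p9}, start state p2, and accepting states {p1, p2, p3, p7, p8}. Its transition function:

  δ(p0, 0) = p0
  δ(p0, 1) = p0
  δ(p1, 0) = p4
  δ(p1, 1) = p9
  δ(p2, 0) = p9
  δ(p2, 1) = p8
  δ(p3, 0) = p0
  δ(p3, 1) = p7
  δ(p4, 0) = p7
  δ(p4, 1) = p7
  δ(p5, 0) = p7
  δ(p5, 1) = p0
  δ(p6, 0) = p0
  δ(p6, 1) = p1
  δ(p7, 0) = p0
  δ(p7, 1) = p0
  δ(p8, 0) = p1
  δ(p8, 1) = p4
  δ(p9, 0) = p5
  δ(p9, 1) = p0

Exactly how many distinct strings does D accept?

The useful subgraph on states {p1, p2, p4, p5, p7, p8, p9} is acyclic, so L(D) is finite; the longest accepting path visits 6 useful states, giving maximum string length 5.
Counting accepting paths from p2 by length: 1 of length 0, 1 of length 1, 1 of length 2, 3 of length 3, 2 of length 4, 1 of length 5. Total 9.

9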